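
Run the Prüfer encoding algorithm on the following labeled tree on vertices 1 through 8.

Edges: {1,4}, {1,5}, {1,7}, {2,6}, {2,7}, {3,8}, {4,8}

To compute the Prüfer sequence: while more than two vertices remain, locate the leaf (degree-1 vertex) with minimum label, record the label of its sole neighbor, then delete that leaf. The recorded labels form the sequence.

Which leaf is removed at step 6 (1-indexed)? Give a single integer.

Answer: 1

Derivation:
Step 1: current leaves = {3,5,6}. Remove leaf 3 (neighbor: 8).
Step 2: current leaves = {5,6,8}. Remove leaf 5 (neighbor: 1).
Step 3: current leaves = {6,8}. Remove leaf 6 (neighbor: 2).
Step 4: current leaves = {2,8}. Remove leaf 2 (neighbor: 7).
Step 5: current leaves = {7,8}. Remove leaf 7 (neighbor: 1).
Step 6: current leaves = {1,8}. Remove leaf 1 (neighbor: 4).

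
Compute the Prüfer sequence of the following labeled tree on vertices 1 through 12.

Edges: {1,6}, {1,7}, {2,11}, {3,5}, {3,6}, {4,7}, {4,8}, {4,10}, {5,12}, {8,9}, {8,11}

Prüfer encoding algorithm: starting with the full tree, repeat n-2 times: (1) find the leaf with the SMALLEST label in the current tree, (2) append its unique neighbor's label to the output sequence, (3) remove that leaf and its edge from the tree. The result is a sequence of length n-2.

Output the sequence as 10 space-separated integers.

Step 1: leaves = {2,9,10,12}. Remove smallest leaf 2, emit neighbor 11.
Step 2: leaves = {9,10,11,12}. Remove smallest leaf 9, emit neighbor 8.
Step 3: leaves = {10,11,12}. Remove smallest leaf 10, emit neighbor 4.
Step 4: leaves = {11,12}. Remove smallest leaf 11, emit neighbor 8.
Step 5: leaves = {8,12}. Remove smallest leaf 8, emit neighbor 4.
Step 6: leaves = {4,12}. Remove smallest leaf 4, emit neighbor 7.
Step 7: leaves = {7,12}. Remove smallest leaf 7, emit neighbor 1.
Step 8: leaves = {1,12}. Remove smallest leaf 1, emit neighbor 6.
Step 9: leaves = {6,12}. Remove smallest leaf 6, emit neighbor 3.
Step 10: leaves = {3,12}. Remove smallest leaf 3, emit neighbor 5.
Done: 2 vertices remain (5, 12). Sequence = [11 8 4 8 4 7 1 6 3 5]

Answer: 11 8 4 8 4 7 1 6 3 5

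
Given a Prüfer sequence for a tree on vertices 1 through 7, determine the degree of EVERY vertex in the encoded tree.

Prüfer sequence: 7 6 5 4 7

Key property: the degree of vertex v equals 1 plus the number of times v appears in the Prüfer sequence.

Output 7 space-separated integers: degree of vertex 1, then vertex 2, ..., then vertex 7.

p_1 = 7: count[7] becomes 1
p_2 = 6: count[6] becomes 1
p_3 = 5: count[5] becomes 1
p_4 = 4: count[4] becomes 1
p_5 = 7: count[7] becomes 2
Degrees (1 + count): deg[1]=1+0=1, deg[2]=1+0=1, deg[3]=1+0=1, deg[4]=1+1=2, deg[5]=1+1=2, deg[6]=1+1=2, deg[7]=1+2=3

Answer: 1 1 1 2 2 2 3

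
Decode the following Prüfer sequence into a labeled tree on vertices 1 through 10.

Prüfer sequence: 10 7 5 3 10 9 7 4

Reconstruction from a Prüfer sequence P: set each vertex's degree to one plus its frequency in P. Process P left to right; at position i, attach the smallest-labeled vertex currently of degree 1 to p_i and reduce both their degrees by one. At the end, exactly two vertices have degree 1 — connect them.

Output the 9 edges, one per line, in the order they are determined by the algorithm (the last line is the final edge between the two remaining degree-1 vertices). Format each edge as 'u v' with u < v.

Initial degrees: {1:1, 2:1, 3:2, 4:2, 5:2, 6:1, 7:3, 8:1, 9:2, 10:3}
Step 1: smallest deg-1 vertex = 1, p_1 = 10. Add edge {1,10}. Now deg[1]=0, deg[10]=2.
Step 2: smallest deg-1 vertex = 2, p_2 = 7. Add edge {2,7}. Now deg[2]=0, deg[7]=2.
Step 3: smallest deg-1 vertex = 6, p_3 = 5. Add edge {5,6}. Now deg[6]=0, deg[5]=1.
Step 4: smallest deg-1 vertex = 5, p_4 = 3. Add edge {3,5}. Now deg[5]=0, deg[3]=1.
Step 5: smallest deg-1 vertex = 3, p_5 = 10. Add edge {3,10}. Now deg[3]=0, deg[10]=1.
Step 6: smallest deg-1 vertex = 8, p_6 = 9. Add edge {8,9}. Now deg[8]=0, deg[9]=1.
Step 7: smallest deg-1 vertex = 9, p_7 = 7. Add edge {7,9}. Now deg[9]=0, deg[7]=1.
Step 8: smallest deg-1 vertex = 7, p_8 = 4. Add edge {4,7}. Now deg[7]=0, deg[4]=1.
Final: two remaining deg-1 vertices are 4, 10. Add edge {4,10}.

Answer: 1 10
2 7
5 6
3 5
3 10
8 9
7 9
4 7
4 10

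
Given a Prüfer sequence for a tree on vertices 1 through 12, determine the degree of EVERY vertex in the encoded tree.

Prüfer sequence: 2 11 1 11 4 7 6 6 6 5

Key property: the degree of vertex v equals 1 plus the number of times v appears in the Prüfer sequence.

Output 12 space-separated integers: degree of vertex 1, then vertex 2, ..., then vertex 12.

Answer: 2 2 1 2 2 4 2 1 1 1 3 1

Derivation:
p_1 = 2: count[2] becomes 1
p_2 = 11: count[11] becomes 1
p_3 = 1: count[1] becomes 1
p_4 = 11: count[11] becomes 2
p_5 = 4: count[4] becomes 1
p_6 = 7: count[7] becomes 1
p_7 = 6: count[6] becomes 1
p_8 = 6: count[6] becomes 2
p_9 = 6: count[6] becomes 3
p_10 = 5: count[5] becomes 1
Degrees (1 + count): deg[1]=1+1=2, deg[2]=1+1=2, deg[3]=1+0=1, deg[4]=1+1=2, deg[5]=1+1=2, deg[6]=1+3=4, deg[7]=1+1=2, deg[8]=1+0=1, deg[9]=1+0=1, deg[10]=1+0=1, deg[11]=1+2=3, deg[12]=1+0=1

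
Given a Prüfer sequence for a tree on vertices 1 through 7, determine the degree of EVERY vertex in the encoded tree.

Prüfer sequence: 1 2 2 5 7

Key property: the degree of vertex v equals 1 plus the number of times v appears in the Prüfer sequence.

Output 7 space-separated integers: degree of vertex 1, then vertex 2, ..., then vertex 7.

p_1 = 1: count[1] becomes 1
p_2 = 2: count[2] becomes 1
p_3 = 2: count[2] becomes 2
p_4 = 5: count[5] becomes 1
p_5 = 7: count[7] becomes 1
Degrees (1 + count): deg[1]=1+1=2, deg[2]=1+2=3, deg[3]=1+0=1, deg[4]=1+0=1, deg[5]=1+1=2, deg[6]=1+0=1, deg[7]=1+1=2

Answer: 2 3 1 1 2 1 2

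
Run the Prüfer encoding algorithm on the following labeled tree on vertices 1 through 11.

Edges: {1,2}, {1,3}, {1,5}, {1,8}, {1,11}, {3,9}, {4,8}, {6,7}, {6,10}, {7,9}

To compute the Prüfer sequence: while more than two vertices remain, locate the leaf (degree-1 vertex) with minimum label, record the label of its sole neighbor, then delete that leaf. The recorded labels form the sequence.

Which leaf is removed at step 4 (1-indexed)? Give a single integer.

Answer: 8

Derivation:
Step 1: current leaves = {2,4,5,10,11}. Remove leaf 2 (neighbor: 1).
Step 2: current leaves = {4,5,10,11}. Remove leaf 4 (neighbor: 8).
Step 3: current leaves = {5,8,10,11}. Remove leaf 5 (neighbor: 1).
Step 4: current leaves = {8,10,11}. Remove leaf 8 (neighbor: 1).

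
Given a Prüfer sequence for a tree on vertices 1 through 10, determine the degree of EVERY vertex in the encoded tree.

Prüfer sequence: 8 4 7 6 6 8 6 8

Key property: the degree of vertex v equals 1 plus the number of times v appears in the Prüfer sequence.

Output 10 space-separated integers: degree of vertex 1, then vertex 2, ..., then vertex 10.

Answer: 1 1 1 2 1 4 2 4 1 1

Derivation:
p_1 = 8: count[8] becomes 1
p_2 = 4: count[4] becomes 1
p_3 = 7: count[7] becomes 1
p_4 = 6: count[6] becomes 1
p_5 = 6: count[6] becomes 2
p_6 = 8: count[8] becomes 2
p_7 = 6: count[6] becomes 3
p_8 = 8: count[8] becomes 3
Degrees (1 + count): deg[1]=1+0=1, deg[2]=1+0=1, deg[3]=1+0=1, deg[4]=1+1=2, deg[5]=1+0=1, deg[6]=1+3=4, deg[7]=1+1=2, deg[8]=1+3=4, deg[9]=1+0=1, deg[10]=1+0=1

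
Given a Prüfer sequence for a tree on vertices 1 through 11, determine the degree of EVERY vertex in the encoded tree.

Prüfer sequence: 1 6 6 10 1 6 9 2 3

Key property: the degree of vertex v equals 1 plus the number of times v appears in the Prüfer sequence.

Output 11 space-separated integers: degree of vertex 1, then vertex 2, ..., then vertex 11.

p_1 = 1: count[1] becomes 1
p_2 = 6: count[6] becomes 1
p_3 = 6: count[6] becomes 2
p_4 = 10: count[10] becomes 1
p_5 = 1: count[1] becomes 2
p_6 = 6: count[6] becomes 3
p_7 = 9: count[9] becomes 1
p_8 = 2: count[2] becomes 1
p_9 = 3: count[3] becomes 1
Degrees (1 + count): deg[1]=1+2=3, deg[2]=1+1=2, deg[3]=1+1=2, deg[4]=1+0=1, deg[5]=1+0=1, deg[6]=1+3=4, deg[7]=1+0=1, deg[8]=1+0=1, deg[9]=1+1=2, deg[10]=1+1=2, deg[11]=1+0=1

Answer: 3 2 2 1 1 4 1 1 2 2 1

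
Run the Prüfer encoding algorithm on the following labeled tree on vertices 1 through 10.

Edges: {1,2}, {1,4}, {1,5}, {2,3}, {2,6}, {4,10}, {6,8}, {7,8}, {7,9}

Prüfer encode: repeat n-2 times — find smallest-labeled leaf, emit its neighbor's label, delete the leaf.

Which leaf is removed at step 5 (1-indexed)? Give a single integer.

Answer: 8

Derivation:
Step 1: current leaves = {3,5,9,10}. Remove leaf 3 (neighbor: 2).
Step 2: current leaves = {5,9,10}. Remove leaf 5 (neighbor: 1).
Step 3: current leaves = {9,10}. Remove leaf 9 (neighbor: 7).
Step 4: current leaves = {7,10}. Remove leaf 7 (neighbor: 8).
Step 5: current leaves = {8,10}. Remove leaf 8 (neighbor: 6).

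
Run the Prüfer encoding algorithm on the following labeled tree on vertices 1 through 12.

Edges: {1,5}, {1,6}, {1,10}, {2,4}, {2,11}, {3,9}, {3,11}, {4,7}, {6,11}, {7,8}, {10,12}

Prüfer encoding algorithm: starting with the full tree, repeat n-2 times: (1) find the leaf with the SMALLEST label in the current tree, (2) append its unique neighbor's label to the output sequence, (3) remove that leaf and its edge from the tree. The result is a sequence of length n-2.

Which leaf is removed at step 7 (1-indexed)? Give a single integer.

Answer: 3

Derivation:
Step 1: current leaves = {5,8,9,12}. Remove leaf 5 (neighbor: 1).
Step 2: current leaves = {8,9,12}. Remove leaf 8 (neighbor: 7).
Step 3: current leaves = {7,9,12}. Remove leaf 7 (neighbor: 4).
Step 4: current leaves = {4,9,12}. Remove leaf 4 (neighbor: 2).
Step 5: current leaves = {2,9,12}. Remove leaf 2 (neighbor: 11).
Step 6: current leaves = {9,12}. Remove leaf 9 (neighbor: 3).
Step 7: current leaves = {3,12}. Remove leaf 3 (neighbor: 11).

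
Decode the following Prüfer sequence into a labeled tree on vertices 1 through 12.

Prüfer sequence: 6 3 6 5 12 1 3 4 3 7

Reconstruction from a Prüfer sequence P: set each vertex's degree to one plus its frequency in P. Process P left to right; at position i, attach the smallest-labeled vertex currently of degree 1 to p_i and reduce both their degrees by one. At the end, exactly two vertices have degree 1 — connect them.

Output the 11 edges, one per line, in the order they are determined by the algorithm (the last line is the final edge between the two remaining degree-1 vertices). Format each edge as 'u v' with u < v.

Answer: 2 6
3 8
6 9
5 6
5 12
1 10
1 3
4 11
3 4
3 7
7 12

Derivation:
Initial degrees: {1:2, 2:1, 3:4, 4:2, 5:2, 6:3, 7:2, 8:1, 9:1, 10:1, 11:1, 12:2}
Step 1: smallest deg-1 vertex = 2, p_1 = 6. Add edge {2,6}. Now deg[2]=0, deg[6]=2.
Step 2: smallest deg-1 vertex = 8, p_2 = 3. Add edge {3,8}. Now deg[8]=0, deg[3]=3.
Step 3: smallest deg-1 vertex = 9, p_3 = 6. Add edge {6,9}. Now deg[9]=0, deg[6]=1.
Step 4: smallest deg-1 vertex = 6, p_4 = 5. Add edge {5,6}. Now deg[6]=0, deg[5]=1.
Step 5: smallest deg-1 vertex = 5, p_5 = 12. Add edge {5,12}. Now deg[5]=0, deg[12]=1.
Step 6: smallest deg-1 vertex = 10, p_6 = 1. Add edge {1,10}. Now deg[10]=0, deg[1]=1.
Step 7: smallest deg-1 vertex = 1, p_7 = 3. Add edge {1,3}. Now deg[1]=0, deg[3]=2.
Step 8: smallest deg-1 vertex = 11, p_8 = 4. Add edge {4,11}. Now deg[11]=0, deg[4]=1.
Step 9: smallest deg-1 vertex = 4, p_9 = 3. Add edge {3,4}. Now deg[4]=0, deg[3]=1.
Step 10: smallest deg-1 vertex = 3, p_10 = 7. Add edge {3,7}. Now deg[3]=0, deg[7]=1.
Final: two remaining deg-1 vertices are 7, 12. Add edge {7,12}.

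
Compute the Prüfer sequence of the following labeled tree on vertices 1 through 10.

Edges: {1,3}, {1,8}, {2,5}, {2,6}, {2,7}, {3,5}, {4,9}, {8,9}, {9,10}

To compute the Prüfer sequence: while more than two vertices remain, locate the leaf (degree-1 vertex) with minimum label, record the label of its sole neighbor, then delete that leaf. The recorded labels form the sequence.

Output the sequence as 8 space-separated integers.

Step 1: leaves = {4,6,7,10}. Remove smallest leaf 4, emit neighbor 9.
Step 2: leaves = {6,7,10}. Remove smallest leaf 6, emit neighbor 2.
Step 3: leaves = {7,10}. Remove smallest leaf 7, emit neighbor 2.
Step 4: leaves = {2,10}. Remove smallest leaf 2, emit neighbor 5.
Step 5: leaves = {5,10}. Remove smallest leaf 5, emit neighbor 3.
Step 6: leaves = {3,10}. Remove smallest leaf 3, emit neighbor 1.
Step 7: leaves = {1,10}. Remove smallest leaf 1, emit neighbor 8.
Step 8: leaves = {8,10}. Remove smallest leaf 8, emit neighbor 9.
Done: 2 vertices remain (9, 10). Sequence = [9 2 2 5 3 1 8 9]

Answer: 9 2 2 5 3 1 8 9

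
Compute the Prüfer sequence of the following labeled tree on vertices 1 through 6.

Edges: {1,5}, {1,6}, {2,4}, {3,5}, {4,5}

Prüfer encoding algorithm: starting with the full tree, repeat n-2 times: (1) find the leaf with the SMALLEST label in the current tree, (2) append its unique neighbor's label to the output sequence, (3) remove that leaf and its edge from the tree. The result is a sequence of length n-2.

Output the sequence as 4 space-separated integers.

Step 1: leaves = {2,3,6}. Remove smallest leaf 2, emit neighbor 4.
Step 2: leaves = {3,4,6}. Remove smallest leaf 3, emit neighbor 5.
Step 3: leaves = {4,6}. Remove smallest leaf 4, emit neighbor 5.
Step 4: leaves = {5,6}. Remove smallest leaf 5, emit neighbor 1.
Done: 2 vertices remain (1, 6). Sequence = [4 5 5 1]

Answer: 4 5 5 1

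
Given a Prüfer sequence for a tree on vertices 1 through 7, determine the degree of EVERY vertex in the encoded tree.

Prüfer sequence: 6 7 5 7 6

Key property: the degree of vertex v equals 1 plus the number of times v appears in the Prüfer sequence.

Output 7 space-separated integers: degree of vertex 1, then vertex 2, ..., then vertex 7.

Answer: 1 1 1 1 2 3 3

Derivation:
p_1 = 6: count[6] becomes 1
p_2 = 7: count[7] becomes 1
p_3 = 5: count[5] becomes 1
p_4 = 7: count[7] becomes 2
p_5 = 6: count[6] becomes 2
Degrees (1 + count): deg[1]=1+0=1, deg[2]=1+0=1, deg[3]=1+0=1, deg[4]=1+0=1, deg[5]=1+1=2, deg[6]=1+2=3, deg[7]=1+2=3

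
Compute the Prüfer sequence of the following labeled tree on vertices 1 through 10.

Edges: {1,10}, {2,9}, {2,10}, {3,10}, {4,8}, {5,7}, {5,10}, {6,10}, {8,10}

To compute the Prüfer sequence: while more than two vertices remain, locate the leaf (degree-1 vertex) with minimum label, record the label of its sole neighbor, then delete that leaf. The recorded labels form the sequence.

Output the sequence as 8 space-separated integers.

Answer: 10 10 8 10 5 10 10 2

Derivation:
Step 1: leaves = {1,3,4,6,7,9}. Remove smallest leaf 1, emit neighbor 10.
Step 2: leaves = {3,4,6,7,9}. Remove smallest leaf 3, emit neighbor 10.
Step 3: leaves = {4,6,7,9}. Remove smallest leaf 4, emit neighbor 8.
Step 4: leaves = {6,7,8,9}. Remove smallest leaf 6, emit neighbor 10.
Step 5: leaves = {7,8,9}. Remove smallest leaf 7, emit neighbor 5.
Step 6: leaves = {5,8,9}. Remove smallest leaf 5, emit neighbor 10.
Step 7: leaves = {8,9}. Remove smallest leaf 8, emit neighbor 10.
Step 8: leaves = {9,10}. Remove smallest leaf 9, emit neighbor 2.
Done: 2 vertices remain (2, 10). Sequence = [10 10 8 10 5 10 10 2]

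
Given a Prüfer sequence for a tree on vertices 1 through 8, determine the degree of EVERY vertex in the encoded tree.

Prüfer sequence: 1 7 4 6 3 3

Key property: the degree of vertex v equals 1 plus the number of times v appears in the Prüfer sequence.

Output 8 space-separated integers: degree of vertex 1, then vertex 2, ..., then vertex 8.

Answer: 2 1 3 2 1 2 2 1

Derivation:
p_1 = 1: count[1] becomes 1
p_2 = 7: count[7] becomes 1
p_3 = 4: count[4] becomes 1
p_4 = 6: count[6] becomes 1
p_5 = 3: count[3] becomes 1
p_6 = 3: count[3] becomes 2
Degrees (1 + count): deg[1]=1+1=2, deg[2]=1+0=1, deg[3]=1+2=3, deg[4]=1+1=2, deg[5]=1+0=1, deg[6]=1+1=2, deg[7]=1+1=2, deg[8]=1+0=1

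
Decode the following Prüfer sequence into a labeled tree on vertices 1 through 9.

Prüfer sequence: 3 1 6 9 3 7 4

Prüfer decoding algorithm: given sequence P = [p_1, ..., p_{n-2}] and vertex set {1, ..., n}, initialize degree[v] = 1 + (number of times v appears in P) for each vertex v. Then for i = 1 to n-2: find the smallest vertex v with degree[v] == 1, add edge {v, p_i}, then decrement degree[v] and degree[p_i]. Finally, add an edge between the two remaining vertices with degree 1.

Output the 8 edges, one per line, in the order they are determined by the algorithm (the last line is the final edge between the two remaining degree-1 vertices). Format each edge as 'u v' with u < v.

Initial degrees: {1:2, 2:1, 3:3, 4:2, 5:1, 6:2, 7:2, 8:1, 9:2}
Step 1: smallest deg-1 vertex = 2, p_1 = 3. Add edge {2,3}. Now deg[2]=0, deg[3]=2.
Step 2: smallest deg-1 vertex = 5, p_2 = 1. Add edge {1,5}. Now deg[5]=0, deg[1]=1.
Step 3: smallest deg-1 vertex = 1, p_3 = 6. Add edge {1,6}. Now deg[1]=0, deg[6]=1.
Step 4: smallest deg-1 vertex = 6, p_4 = 9. Add edge {6,9}. Now deg[6]=0, deg[9]=1.
Step 5: smallest deg-1 vertex = 8, p_5 = 3. Add edge {3,8}. Now deg[8]=0, deg[3]=1.
Step 6: smallest deg-1 vertex = 3, p_6 = 7. Add edge {3,7}. Now deg[3]=0, deg[7]=1.
Step 7: smallest deg-1 vertex = 7, p_7 = 4. Add edge {4,7}. Now deg[7]=0, deg[4]=1.
Final: two remaining deg-1 vertices are 4, 9. Add edge {4,9}.

Answer: 2 3
1 5
1 6
6 9
3 8
3 7
4 7
4 9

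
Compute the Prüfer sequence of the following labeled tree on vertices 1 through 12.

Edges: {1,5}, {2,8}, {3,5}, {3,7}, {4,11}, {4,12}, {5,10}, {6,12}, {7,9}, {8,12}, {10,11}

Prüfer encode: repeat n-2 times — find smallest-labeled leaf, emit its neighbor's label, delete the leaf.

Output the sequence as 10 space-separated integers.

Answer: 5 8 12 12 7 3 5 10 11 4

Derivation:
Step 1: leaves = {1,2,6,9}. Remove smallest leaf 1, emit neighbor 5.
Step 2: leaves = {2,6,9}. Remove smallest leaf 2, emit neighbor 8.
Step 3: leaves = {6,8,9}. Remove smallest leaf 6, emit neighbor 12.
Step 4: leaves = {8,9}. Remove smallest leaf 8, emit neighbor 12.
Step 5: leaves = {9,12}. Remove smallest leaf 9, emit neighbor 7.
Step 6: leaves = {7,12}. Remove smallest leaf 7, emit neighbor 3.
Step 7: leaves = {3,12}. Remove smallest leaf 3, emit neighbor 5.
Step 8: leaves = {5,12}. Remove smallest leaf 5, emit neighbor 10.
Step 9: leaves = {10,12}. Remove smallest leaf 10, emit neighbor 11.
Step 10: leaves = {11,12}. Remove smallest leaf 11, emit neighbor 4.
Done: 2 vertices remain (4, 12). Sequence = [5 8 12 12 7 3 5 10 11 4]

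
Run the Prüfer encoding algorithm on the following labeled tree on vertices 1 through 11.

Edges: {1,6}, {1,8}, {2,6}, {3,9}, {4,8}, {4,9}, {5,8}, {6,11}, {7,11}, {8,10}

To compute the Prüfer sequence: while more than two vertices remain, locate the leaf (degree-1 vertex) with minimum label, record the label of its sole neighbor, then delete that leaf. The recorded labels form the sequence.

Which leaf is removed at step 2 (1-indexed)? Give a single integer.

Step 1: current leaves = {2,3,5,7,10}. Remove leaf 2 (neighbor: 6).
Step 2: current leaves = {3,5,7,10}. Remove leaf 3 (neighbor: 9).

Answer: 3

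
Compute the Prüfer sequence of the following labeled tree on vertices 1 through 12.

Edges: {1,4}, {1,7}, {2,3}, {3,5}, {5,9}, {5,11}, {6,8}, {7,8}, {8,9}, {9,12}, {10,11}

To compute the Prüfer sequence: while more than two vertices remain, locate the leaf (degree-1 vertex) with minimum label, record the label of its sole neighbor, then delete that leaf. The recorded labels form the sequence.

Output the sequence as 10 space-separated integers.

Answer: 3 5 1 7 8 8 9 11 5 9

Derivation:
Step 1: leaves = {2,4,6,10,12}. Remove smallest leaf 2, emit neighbor 3.
Step 2: leaves = {3,4,6,10,12}. Remove smallest leaf 3, emit neighbor 5.
Step 3: leaves = {4,6,10,12}. Remove smallest leaf 4, emit neighbor 1.
Step 4: leaves = {1,6,10,12}. Remove smallest leaf 1, emit neighbor 7.
Step 5: leaves = {6,7,10,12}. Remove smallest leaf 6, emit neighbor 8.
Step 6: leaves = {7,10,12}. Remove smallest leaf 7, emit neighbor 8.
Step 7: leaves = {8,10,12}. Remove smallest leaf 8, emit neighbor 9.
Step 8: leaves = {10,12}. Remove smallest leaf 10, emit neighbor 11.
Step 9: leaves = {11,12}. Remove smallest leaf 11, emit neighbor 5.
Step 10: leaves = {5,12}. Remove smallest leaf 5, emit neighbor 9.
Done: 2 vertices remain (9, 12). Sequence = [3 5 1 7 8 8 9 11 5 9]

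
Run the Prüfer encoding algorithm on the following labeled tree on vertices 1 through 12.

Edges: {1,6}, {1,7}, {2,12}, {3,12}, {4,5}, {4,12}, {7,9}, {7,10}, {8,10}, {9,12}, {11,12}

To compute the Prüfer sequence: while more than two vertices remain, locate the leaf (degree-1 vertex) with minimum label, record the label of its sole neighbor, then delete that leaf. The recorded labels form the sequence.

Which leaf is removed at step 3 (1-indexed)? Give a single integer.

Step 1: current leaves = {2,3,5,6,8,11}. Remove leaf 2 (neighbor: 12).
Step 2: current leaves = {3,5,6,8,11}. Remove leaf 3 (neighbor: 12).
Step 3: current leaves = {5,6,8,11}. Remove leaf 5 (neighbor: 4).

Answer: 5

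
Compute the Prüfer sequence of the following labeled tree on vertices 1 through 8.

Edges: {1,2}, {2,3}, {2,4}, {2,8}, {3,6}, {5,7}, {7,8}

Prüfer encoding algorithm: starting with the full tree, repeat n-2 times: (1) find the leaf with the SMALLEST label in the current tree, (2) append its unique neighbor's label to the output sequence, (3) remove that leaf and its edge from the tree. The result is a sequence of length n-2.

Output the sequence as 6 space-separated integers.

Answer: 2 2 7 3 2 8

Derivation:
Step 1: leaves = {1,4,5,6}. Remove smallest leaf 1, emit neighbor 2.
Step 2: leaves = {4,5,6}. Remove smallest leaf 4, emit neighbor 2.
Step 3: leaves = {5,6}. Remove smallest leaf 5, emit neighbor 7.
Step 4: leaves = {6,7}. Remove smallest leaf 6, emit neighbor 3.
Step 5: leaves = {3,7}. Remove smallest leaf 3, emit neighbor 2.
Step 6: leaves = {2,7}. Remove smallest leaf 2, emit neighbor 8.
Done: 2 vertices remain (7, 8). Sequence = [2 2 7 3 2 8]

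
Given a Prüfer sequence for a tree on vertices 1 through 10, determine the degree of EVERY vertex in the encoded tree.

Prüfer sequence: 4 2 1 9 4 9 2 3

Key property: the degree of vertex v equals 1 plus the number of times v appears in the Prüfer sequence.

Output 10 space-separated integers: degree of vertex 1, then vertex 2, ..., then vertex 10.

Answer: 2 3 2 3 1 1 1 1 3 1

Derivation:
p_1 = 4: count[4] becomes 1
p_2 = 2: count[2] becomes 1
p_3 = 1: count[1] becomes 1
p_4 = 9: count[9] becomes 1
p_5 = 4: count[4] becomes 2
p_6 = 9: count[9] becomes 2
p_7 = 2: count[2] becomes 2
p_8 = 3: count[3] becomes 1
Degrees (1 + count): deg[1]=1+1=2, deg[2]=1+2=3, deg[3]=1+1=2, deg[4]=1+2=3, deg[5]=1+0=1, deg[6]=1+0=1, deg[7]=1+0=1, deg[8]=1+0=1, deg[9]=1+2=3, deg[10]=1+0=1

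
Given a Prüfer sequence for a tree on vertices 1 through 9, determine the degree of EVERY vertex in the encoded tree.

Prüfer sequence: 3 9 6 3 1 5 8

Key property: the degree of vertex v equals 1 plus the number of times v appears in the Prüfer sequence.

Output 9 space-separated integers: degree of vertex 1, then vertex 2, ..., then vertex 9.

Answer: 2 1 3 1 2 2 1 2 2

Derivation:
p_1 = 3: count[3] becomes 1
p_2 = 9: count[9] becomes 1
p_3 = 6: count[6] becomes 1
p_4 = 3: count[3] becomes 2
p_5 = 1: count[1] becomes 1
p_6 = 5: count[5] becomes 1
p_7 = 8: count[8] becomes 1
Degrees (1 + count): deg[1]=1+1=2, deg[2]=1+0=1, deg[3]=1+2=3, deg[4]=1+0=1, deg[5]=1+1=2, deg[6]=1+1=2, deg[7]=1+0=1, deg[8]=1+1=2, deg[9]=1+1=2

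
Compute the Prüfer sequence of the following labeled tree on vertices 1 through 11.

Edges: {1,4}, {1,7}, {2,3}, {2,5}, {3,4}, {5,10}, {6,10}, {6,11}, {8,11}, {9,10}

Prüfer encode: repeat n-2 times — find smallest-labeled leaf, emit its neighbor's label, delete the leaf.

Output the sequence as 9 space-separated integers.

Step 1: leaves = {7,8,9}. Remove smallest leaf 7, emit neighbor 1.
Step 2: leaves = {1,8,9}. Remove smallest leaf 1, emit neighbor 4.
Step 3: leaves = {4,8,9}. Remove smallest leaf 4, emit neighbor 3.
Step 4: leaves = {3,8,9}. Remove smallest leaf 3, emit neighbor 2.
Step 5: leaves = {2,8,9}. Remove smallest leaf 2, emit neighbor 5.
Step 6: leaves = {5,8,9}. Remove smallest leaf 5, emit neighbor 10.
Step 7: leaves = {8,9}. Remove smallest leaf 8, emit neighbor 11.
Step 8: leaves = {9,11}. Remove smallest leaf 9, emit neighbor 10.
Step 9: leaves = {10,11}. Remove smallest leaf 10, emit neighbor 6.
Done: 2 vertices remain (6, 11). Sequence = [1 4 3 2 5 10 11 10 6]

Answer: 1 4 3 2 5 10 11 10 6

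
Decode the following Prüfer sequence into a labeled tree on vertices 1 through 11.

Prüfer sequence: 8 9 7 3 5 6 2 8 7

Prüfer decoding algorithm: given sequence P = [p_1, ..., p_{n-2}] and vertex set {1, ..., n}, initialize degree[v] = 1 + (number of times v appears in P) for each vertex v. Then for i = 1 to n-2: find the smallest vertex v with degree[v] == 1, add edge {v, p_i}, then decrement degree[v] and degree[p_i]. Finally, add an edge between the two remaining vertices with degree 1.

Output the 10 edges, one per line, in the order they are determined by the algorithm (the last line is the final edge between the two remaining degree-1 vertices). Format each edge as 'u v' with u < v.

Answer: 1 8
4 9
7 9
3 10
3 5
5 6
2 6
2 8
7 8
7 11

Derivation:
Initial degrees: {1:1, 2:2, 3:2, 4:1, 5:2, 6:2, 7:3, 8:3, 9:2, 10:1, 11:1}
Step 1: smallest deg-1 vertex = 1, p_1 = 8. Add edge {1,8}. Now deg[1]=0, deg[8]=2.
Step 2: smallest deg-1 vertex = 4, p_2 = 9. Add edge {4,9}. Now deg[4]=0, deg[9]=1.
Step 3: smallest deg-1 vertex = 9, p_3 = 7. Add edge {7,9}. Now deg[9]=0, deg[7]=2.
Step 4: smallest deg-1 vertex = 10, p_4 = 3. Add edge {3,10}. Now deg[10]=0, deg[3]=1.
Step 5: smallest deg-1 vertex = 3, p_5 = 5. Add edge {3,5}. Now deg[3]=0, deg[5]=1.
Step 6: smallest deg-1 vertex = 5, p_6 = 6. Add edge {5,6}. Now deg[5]=0, deg[6]=1.
Step 7: smallest deg-1 vertex = 6, p_7 = 2. Add edge {2,6}. Now deg[6]=0, deg[2]=1.
Step 8: smallest deg-1 vertex = 2, p_8 = 8. Add edge {2,8}. Now deg[2]=0, deg[8]=1.
Step 9: smallest deg-1 vertex = 8, p_9 = 7. Add edge {7,8}. Now deg[8]=0, deg[7]=1.
Final: two remaining deg-1 vertices are 7, 11. Add edge {7,11}.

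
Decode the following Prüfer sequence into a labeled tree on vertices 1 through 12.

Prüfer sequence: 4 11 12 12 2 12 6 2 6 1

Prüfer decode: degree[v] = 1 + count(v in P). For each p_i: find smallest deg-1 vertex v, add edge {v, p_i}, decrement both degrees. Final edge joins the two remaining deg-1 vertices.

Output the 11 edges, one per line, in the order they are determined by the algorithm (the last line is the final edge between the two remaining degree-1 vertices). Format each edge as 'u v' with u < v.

Answer: 3 4
4 11
5 12
7 12
2 8
9 12
6 10
2 11
2 6
1 6
1 12

Derivation:
Initial degrees: {1:2, 2:3, 3:1, 4:2, 5:1, 6:3, 7:1, 8:1, 9:1, 10:1, 11:2, 12:4}
Step 1: smallest deg-1 vertex = 3, p_1 = 4. Add edge {3,4}. Now deg[3]=0, deg[4]=1.
Step 2: smallest deg-1 vertex = 4, p_2 = 11. Add edge {4,11}. Now deg[4]=0, deg[11]=1.
Step 3: smallest deg-1 vertex = 5, p_3 = 12. Add edge {5,12}. Now deg[5]=0, deg[12]=3.
Step 4: smallest deg-1 vertex = 7, p_4 = 12. Add edge {7,12}. Now deg[7]=0, deg[12]=2.
Step 5: smallest deg-1 vertex = 8, p_5 = 2. Add edge {2,8}. Now deg[8]=0, deg[2]=2.
Step 6: smallest deg-1 vertex = 9, p_6 = 12. Add edge {9,12}. Now deg[9]=0, deg[12]=1.
Step 7: smallest deg-1 vertex = 10, p_7 = 6. Add edge {6,10}. Now deg[10]=0, deg[6]=2.
Step 8: smallest deg-1 vertex = 11, p_8 = 2. Add edge {2,11}. Now deg[11]=0, deg[2]=1.
Step 9: smallest deg-1 vertex = 2, p_9 = 6. Add edge {2,6}. Now deg[2]=0, deg[6]=1.
Step 10: smallest deg-1 vertex = 6, p_10 = 1. Add edge {1,6}. Now deg[6]=0, deg[1]=1.
Final: two remaining deg-1 vertices are 1, 12. Add edge {1,12}.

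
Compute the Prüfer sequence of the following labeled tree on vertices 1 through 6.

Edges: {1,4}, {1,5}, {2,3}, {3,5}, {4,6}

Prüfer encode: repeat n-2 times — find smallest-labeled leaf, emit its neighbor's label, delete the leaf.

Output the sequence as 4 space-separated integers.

Step 1: leaves = {2,6}. Remove smallest leaf 2, emit neighbor 3.
Step 2: leaves = {3,6}. Remove smallest leaf 3, emit neighbor 5.
Step 3: leaves = {5,6}. Remove smallest leaf 5, emit neighbor 1.
Step 4: leaves = {1,6}. Remove smallest leaf 1, emit neighbor 4.
Done: 2 vertices remain (4, 6). Sequence = [3 5 1 4]

Answer: 3 5 1 4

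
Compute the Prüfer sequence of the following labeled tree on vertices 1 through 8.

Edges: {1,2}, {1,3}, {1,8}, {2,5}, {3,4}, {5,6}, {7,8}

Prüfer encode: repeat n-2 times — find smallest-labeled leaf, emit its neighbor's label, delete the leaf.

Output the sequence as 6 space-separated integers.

Step 1: leaves = {4,6,7}. Remove smallest leaf 4, emit neighbor 3.
Step 2: leaves = {3,6,7}. Remove smallest leaf 3, emit neighbor 1.
Step 3: leaves = {6,7}. Remove smallest leaf 6, emit neighbor 5.
Step 4: leaves = {5,7}. Remove smallest leaf 5, emit neighbor 2.
Step 5: leaves = {2,7}. Remove smallest leaf 2, emit neighbor 1.
Step 6: leaves = {1,7}. Remove smallest leaf 1, emit neighbor 8.
Done: 2 vertices remain (7, 8). Sequence = [3 1 5 2 1 8]

Answer: 3 1 5 2 1 8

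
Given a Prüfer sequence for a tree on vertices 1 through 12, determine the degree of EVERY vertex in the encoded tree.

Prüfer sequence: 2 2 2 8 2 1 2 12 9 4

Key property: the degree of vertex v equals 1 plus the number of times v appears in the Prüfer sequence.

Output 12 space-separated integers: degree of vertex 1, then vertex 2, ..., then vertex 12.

p_1 = 2: count[2] becomes 1
p_2 = 2: count[2] becomes 2
p_3 = 2: count[2] becomes 3
p_4 = 8: count[8] becomes 1
p_5 = 2: count[2] becomes 4
p_6 = 1: count[1] becomes 1
p_7 = 2: count[2] becomes 5
p_8 = 12: count[12] becomes 1
p_9 = 9: count[9] becomes 1
p_10 = 4: count[4] becomes 1
Degrees (1 + count): deg[1]=1+1=2, deg[2]=1+5=6, deg[3]=1+0=1, deg[4]=1+1=2, deg[5]=1+0=1, deg[6]=1+0=1, deg[7]=1+0=1, deg[8]=1+1=2, deg[9]=1+1=2, deg[10]=1+0=1, deg[11]=1+0=1, deg[12]=1+1=2

Answer: 2 6 1 2 1 1 1 2 2 1 1 2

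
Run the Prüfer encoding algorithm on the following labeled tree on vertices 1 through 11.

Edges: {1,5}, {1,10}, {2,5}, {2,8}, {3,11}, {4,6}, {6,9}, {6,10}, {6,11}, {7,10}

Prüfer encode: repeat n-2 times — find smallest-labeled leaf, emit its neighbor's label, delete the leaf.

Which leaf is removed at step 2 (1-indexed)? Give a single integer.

Step 1: current leaves = {3,4,7,8,9}. Remove leaf 3 (neighbor: 11).
Step 2: current leaves = {4,7,8,9,11}. Remove leaf 4 (neighbor: 6).

Answer: 4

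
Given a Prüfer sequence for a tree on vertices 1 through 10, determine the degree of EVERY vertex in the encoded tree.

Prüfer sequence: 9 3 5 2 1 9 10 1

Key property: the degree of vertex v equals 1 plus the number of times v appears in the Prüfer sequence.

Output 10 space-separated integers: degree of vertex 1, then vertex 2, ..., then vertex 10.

p_1 = 9: count[9] becomes 1
p_2 = 3: count[3] becomes 1
p_3 = 5: count[5] becomes 1
p_4 = 2: count[2] becomes 1
p_5 = 1: count[1] becomes 1
p_6 = 9: count[9] becomes 2
p_7 = 10: count[10] becomes 1
p_8 = 1: count[1] becomes 2
Degrees (1 + count): deg[1]=1+2=3, deg[2]=1+1=2, deg[3]=1+1=2, deg[4]=1+0=1, deg[5]=1+1=2, deg[6]=1+0=1, deg[7]=1+0=1, deg[8]=1+0=1, deg[9]=1+2=3, deg[10]=1+1=2

Answer: 3 2 2 1 2 1 1 1 3 2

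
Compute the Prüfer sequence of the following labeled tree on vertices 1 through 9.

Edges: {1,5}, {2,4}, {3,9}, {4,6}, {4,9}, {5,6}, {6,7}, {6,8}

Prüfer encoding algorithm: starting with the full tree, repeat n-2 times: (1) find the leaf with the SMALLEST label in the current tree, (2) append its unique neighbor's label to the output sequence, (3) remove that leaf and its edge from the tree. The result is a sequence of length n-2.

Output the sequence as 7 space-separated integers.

Answer: 5 4 9 6 6 6 4

Derivation:
Step 1: leaves = {1,2,3,7,8}. Remove smallest leaf 1, emit neighbor 5.
Step 2: leaves = {2,3,5,7,8}. Remove smallest leaf 2, emit neighbor 4.
Step 3: leaves = {3,5,7,8}. Remove smallest leaf 3, emit neighbor 9.
Step 4: leaves = {5,7,8,9}. Remove smallest leaf 5, emit neighbor 6.
Step 5: leaves = {7,8,9}. Remove smallest leaf 7, emit neighbor 6.
Step 6: leaves = {8,9}. Remove smallest leaf 8, emit neighbor 6.
Step 7: leaves = {6,9}. Remove smallest leaf 6, emit neighbor 4.
Done: 2 vertices remain (4, 9). Sequence = [5 4 9 6 6 6 4]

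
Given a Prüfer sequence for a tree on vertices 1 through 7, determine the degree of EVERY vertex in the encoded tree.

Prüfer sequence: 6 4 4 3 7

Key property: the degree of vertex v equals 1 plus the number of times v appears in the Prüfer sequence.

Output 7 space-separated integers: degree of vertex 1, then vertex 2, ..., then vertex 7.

Answer: 1 1 2 3 1 2 2

Derivation:
p_1 = 6: count[6] becomes 1
p_2 = 4: count[4] becomes 1
p_3 = 4: count[4] becomes 2
p_4 = 3: count[3] becomes 1
p_5 = 7: count[7] becomes 1
Degrees (1 + count): deg[1]=1+0=1, deg[2]=1+0=1, deg[3]=1+1=2, deg[4]=1+2=3, deg[5]=1+0=1, deg[6]=1+1=2, deg[7]=1+1=2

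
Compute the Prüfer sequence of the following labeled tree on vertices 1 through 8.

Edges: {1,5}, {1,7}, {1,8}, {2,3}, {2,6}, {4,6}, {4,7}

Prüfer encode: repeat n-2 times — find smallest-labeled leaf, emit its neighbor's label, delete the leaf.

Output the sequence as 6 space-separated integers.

Answer: 2 6 1 4 7 1

Derivation:
Step 1: leaves = {3,5,8}. Remove smallest leaf 3, emit neighbor 2.
Step 2: leaves = {2,5,8}. Remove smallest leaf 2, emit neighbor 6.
Step 3: leaves = {5,6,8}. Remove smallest leaf 5, emit neighbor 1.
Step 4: leaves = {6,8}. Remove smallest leaf 6, emit neighbor 4.
Step 5: leaves = {4,8}. Remove smallest leaf 4, emit neighbor 7.
Step 6: leaves = {7,8}. Remove smallest leaf 7, emit neighbor 1.
Done: 2 vertices remain (1, 8). Sequence = [2 6 1 4 7 1]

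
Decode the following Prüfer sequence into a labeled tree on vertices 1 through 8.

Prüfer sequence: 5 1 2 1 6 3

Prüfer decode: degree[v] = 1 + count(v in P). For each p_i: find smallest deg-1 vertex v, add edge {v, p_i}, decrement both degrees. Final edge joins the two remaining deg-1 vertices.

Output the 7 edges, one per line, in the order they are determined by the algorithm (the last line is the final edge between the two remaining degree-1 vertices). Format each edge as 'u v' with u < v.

Initial degrees: {1:3, 2:2, 3:2, 4:1, 5:2, 6:2, 7:1, 8:1}
Step 1: smallest deg-1 vertex = 4, p_1 = 5. Add edge {4,5}. Now deg[4]=0, deg[5]=1.
Step 2: smallest deg-1 vertex = 5, p_2 = 1. Add edge {1,5}. Now deg[5]=0, deg[1]=2.
Step 3: smallest deg-1 vertex = 7, p_3 = 2. Add edge {2,7}. Now deg[7]=0, deg[2]=1.
Step 4: smallest deg-1 vertex = 2, p_4 = 1. Add edge {1,2}. Now deg[2]=0, deg[1]=1.
Step 5: smallest deg-1 vertex = 1, p_5 = 6. Add edge {1,6}. Now deg[1]=0, deg[6]=1.
Step 6: smallest deg-1 vertex = 6, p_6 = 3. Add edge {3,6}. Now deg[6]=0, deg[3]=1.
Final: two remaining deg-1 vertices are 3, 8. Add edge {3,8}.

Answer: 4 5
1 5
2 7
1 2
1 6
3 6
3 8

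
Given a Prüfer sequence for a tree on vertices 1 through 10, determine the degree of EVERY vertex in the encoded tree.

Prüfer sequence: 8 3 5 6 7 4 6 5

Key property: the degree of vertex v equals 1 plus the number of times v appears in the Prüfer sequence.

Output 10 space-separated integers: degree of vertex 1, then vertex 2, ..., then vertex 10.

Answer: 1 1 2 2 3 3 2 2 1 1

Derivation:
p_1 = 8: count[8] becomes 1
p_2 = 3: count[3] becomes 1
p_3 = 5: count[5] becomes 1
p_4 = 6: count[6] becomes 1
p_5 = 7: count[7] becomes 1
p_6 = 4: count[4] becomes 1
p_7 = 6: count[6] becomes 2
p_8 = 5: count[5] becomes 2
Degrees (1 + count): deg[1]=1+0=1, deg[2]=1+0=1, deg[3]=1+1=2, deg[4]=1+1=2, deg[5]=1+2=3, deg[6]=1+2=3, deg[7]=1+1=2, deg[8]=1+1=2, deg[9]=1+0=1, deg[10]=1+0=1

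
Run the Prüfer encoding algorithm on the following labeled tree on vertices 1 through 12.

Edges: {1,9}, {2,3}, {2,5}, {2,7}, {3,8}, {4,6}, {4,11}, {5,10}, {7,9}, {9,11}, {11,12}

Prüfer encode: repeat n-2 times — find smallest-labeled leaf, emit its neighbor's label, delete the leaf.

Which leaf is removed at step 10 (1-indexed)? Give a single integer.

Step 1: current leaves = {1,6,8,10,12}. Remove leaf 1 (neighbor: 9).
Step 2: current leaves = {6,8,10,12}. Remove leaf 6 (neighbor: 4).
Step 3: current leaves = {4,8,10,12}. Remove leaf 4 (neighbor: 11).
Step 4: current leaves = {8,10,12}. Remove leaf 8 (neighbor: 3).
Step 5: current leaves = {3,10,12}. Remove leaf 3 (neighbor: 2).
Step 6: current leaves = {10,12}. Remove leaf 10 (neighbor: 5).
Step 7: current leaves = {5,12}. Remove leaf 5 (neighbor: 2).
Step 8: current leaves = {2,12}. Remove leaf 2 (neighbor: 7).
Step 9: current leaves = {7,12}. Remove leaf 7 (neighbor: 9).
Step 10: current leaves = {9,12}. Remove leaf 9 (neighbor: 11).

Answer: 9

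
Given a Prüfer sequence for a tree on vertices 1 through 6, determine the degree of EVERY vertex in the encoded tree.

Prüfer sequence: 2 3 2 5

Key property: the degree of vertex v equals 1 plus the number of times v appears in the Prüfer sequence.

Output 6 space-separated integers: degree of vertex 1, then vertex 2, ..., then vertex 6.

p_1 = 2: count[2] becomes 1
p_2 = 3: count[3] becomes 1
p_3 = 2: count[2] becomes 2
p_4 = 5: count[5] becomes 1
Degrees (1 + count): deg[1]=1+0=1, deg[2]=1+2=3, deg[3]=1+1=2, deg[4]=1+0=1, deg[5]=1+1=2, deg[6]=1+0=1

Answer: 1 3 2 1 2 1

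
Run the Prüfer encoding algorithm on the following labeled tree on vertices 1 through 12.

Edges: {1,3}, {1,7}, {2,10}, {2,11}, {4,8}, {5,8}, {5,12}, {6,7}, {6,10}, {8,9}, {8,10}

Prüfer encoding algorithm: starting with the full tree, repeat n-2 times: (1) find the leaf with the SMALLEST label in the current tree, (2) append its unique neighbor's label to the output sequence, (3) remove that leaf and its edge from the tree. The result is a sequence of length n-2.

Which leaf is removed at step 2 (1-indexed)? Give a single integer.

Answer: 1

Derivation:
Step 1: current leaves = {3,4,9,11,12}. Remove leaf 3 (neighbor: 1).
Step 2: current leaves = {1,4,9,11,12}. Remove leaf 1 (neighbor: 7).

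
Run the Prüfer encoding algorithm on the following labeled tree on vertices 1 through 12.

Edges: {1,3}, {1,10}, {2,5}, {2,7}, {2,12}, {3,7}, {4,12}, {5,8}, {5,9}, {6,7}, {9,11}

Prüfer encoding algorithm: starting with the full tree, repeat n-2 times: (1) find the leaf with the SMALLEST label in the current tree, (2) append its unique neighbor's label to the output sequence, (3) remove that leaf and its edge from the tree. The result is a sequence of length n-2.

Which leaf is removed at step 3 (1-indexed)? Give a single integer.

Answer: 8

Derivation:
Step 1: current leaves = {4,6,8,10,11}. Remove leaf 4 (neighbor: 12).
Step 2: current leaves = {6,8,10,11,12}. Remove leaf 6 (neighbor: 7).
Step 3: current leaves = {8,10,11,12}. Remove leaf 8 (neighbor: 5).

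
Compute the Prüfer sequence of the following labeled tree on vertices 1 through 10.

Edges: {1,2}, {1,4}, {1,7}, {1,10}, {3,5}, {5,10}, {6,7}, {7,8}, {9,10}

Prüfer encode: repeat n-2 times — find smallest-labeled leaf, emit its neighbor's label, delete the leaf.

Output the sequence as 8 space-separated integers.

Step 1: leaves = {2,3,4,6,8,9}. Remove smallest leaf 2, emit neighbor 1.
Step 2: leaves = {3,4,6,8,9}. Remove smallest leaf 3, emit neighbor 5.
Step 3: leaves = {4,5,6,8,9}. Remove smallest leaf 4, emit neighbor 1.
Step 4: leaves = {5,6,8,9}. Remove smallest leaf 5, emit neighbor 10.
Step 5: leaves = {6,8,9}. Remove smallest leaf 6, emit neighbor 7.
Step 6: leaves = {8,9}. Remove smallest leaf 8, emit neighbor 7.
Step 7: leaves = {7,9}. Remove smallest leaf 7, emit neighbor 1.
Step 8: leaves = {1,9}. Remove smallest leaf 1, emit neighbor 10.
Done: 2 vertices remain (9, 10). Sequence = [1 5 1 10 7 7 1 10]

Answer: 1 5 1 10 7 7 1 10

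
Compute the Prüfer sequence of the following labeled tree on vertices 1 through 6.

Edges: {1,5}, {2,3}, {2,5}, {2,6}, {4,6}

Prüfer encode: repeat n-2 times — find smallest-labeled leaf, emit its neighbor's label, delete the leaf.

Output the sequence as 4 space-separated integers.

Answer: 5 2 6 2

Derivation:
Step 1: leaves = {1,3,4}. Remove smallest leaf 1, emit neighbor 5.
Step 2: leaves = {3,4,5}. Remove smallest leaf 3, emit neighbor 2.
Step 3: leaves = {4,5}. Remove smallest leaf 4, emit neighbor 6.
Step 4: leaves = {5,6}. Remove smallest leaf 5, emit neighbor 2.
Done: 2 vertices remain (2, 6). Sequence = [5 2 6 2]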